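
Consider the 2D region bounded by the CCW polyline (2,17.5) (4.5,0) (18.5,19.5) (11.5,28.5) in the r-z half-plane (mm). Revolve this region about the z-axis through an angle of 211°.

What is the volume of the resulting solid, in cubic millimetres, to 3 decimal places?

Volume = 7699.029 mm³

Profile (r,z), 4 vertices: (2,17.5) (4.5,0) (18.5,19.5) (11.5,28.5)
edge 0: (2,17.5)→(4.5,0)  cross = 2·0 − 4.5·17.5 = -78.7500; (r_i+r_j)·cross = 6.5·-78.7500 = -511.8750
edge 1: (4.5,0)→(18.5,19.5)  cross = 4.5·19.5 − 18.5·0 = 87.7500; (r_i+r_j)·cross = 23·87.7500 = 2018.2500
edge 2: (18.5,19.5)→(11.5,28.5)  cross = 18.5·28.5 − 11.5·19.5 = 303.0000; (r_i+r_j)·cross = 30·303.0000 = 9090.0000
edge 3: (11.5,28.5)→(2,17.5)  cross = 11.5·17.5 − 2·28.5 = 144.2500; (r_i+r_j)·cross = 13.5·144.2500 = 1947.3750
Σcross = 456.2500 → A = |Σcross|/2 = 228.1250 mm²
Σ(r_i+r_j)·cross = 12543.7500 → first moment M = |Σ|/6 = 2090.6250
R_c = M/A = 2090.6250/228.1250 = 9.1644 mm
θ = 211° = 3.682645 rad
V = θ·R_c·A = 3.682645·9.1644·228.1250 = 7699.029 mm³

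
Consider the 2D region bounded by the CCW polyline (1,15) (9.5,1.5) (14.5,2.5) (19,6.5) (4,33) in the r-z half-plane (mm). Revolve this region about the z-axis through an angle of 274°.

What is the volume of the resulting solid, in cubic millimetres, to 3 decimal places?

Profile (r,z), 5 vertices: (1,15) (9.5,1.5) (14.5,2.5) (19,6.5) (4,33)
edge 0: (1,15)→(9.5,1.5)  cross = 1·1.5 − 9.5·15 = -141.0000; (r_i+r_j)·cross = 10.5·-141.0000 = -1480.5000
edge 1: (9.5,1.5)→(14.5,2.5)  cross = 9.5·2.5 − 14.5·1.5 = 2.0000; (r_i+r_j)·cross = 24·2.0000 = 48.0000
edge 2: (14.5,2.5)→(19,6.5)  cross = 14.5·6.5 − 19·2.5 = 46.7500; (r_i+r_j)·cross = 33.5·46.7500 = 1566.1250
edge 3: (19,6.5)→(4,33)  cross = 19·33 − 4·6.5 = 601.0000; (r_i+r_j)·cross = 23·601.0000 = 13823.0000
edge 4: (4,33)→(1,15)  cross = 4·15 − 1·33 = 27.0000; (r_i+r_j)·cross = 5·27.0000 = 135.0000
Σcross = 535.7500 → A = |Σcross|/2 = 267.8750 mm²
Σ(r_i+r_j)·cross = 14091.6250 → first moment M = |Σ|/6 = 2348.6042
R_c = M/A = 2348.6042/267.8750 = 8.7675 mm
θ = 274° = 4.782202 rad
V = θ·R_c·A = 4.782202·8.7675·267.8750 = 11231.500 mm³

Volume = 11231.500 mm³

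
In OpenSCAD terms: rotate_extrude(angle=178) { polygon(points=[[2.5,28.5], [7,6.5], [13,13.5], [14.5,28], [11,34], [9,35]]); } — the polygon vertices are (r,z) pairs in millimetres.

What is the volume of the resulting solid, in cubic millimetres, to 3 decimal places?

Profile (r,z), 6 vertices: (2.5,28.5) (7,6.5) (13,13.5) (14.5,28) (11,34) (9,35)
edge 0: (2.5,28.5)→(7,6.5)  cross = 2.5·6.5 − 7·28.5 = -183.2500; (r_i+r_j)·cross = 9.5·-183.2500 = -1740.8750
edge 1: (7,6.5)→(13,13.5)  cross = 7·13.5 − 13·6.5 = 10.0000; (r_i+r_j)·cross = 20·10.0000 = 200.0000
edge 2: (13,13.5)→(14.5,28)  cross = 13·28 − 14.5·13.5 = 168.2500; (r_i+r_j)·cross = 27.5·168.2500 = 4626.8750
edge 3: (14.5,28)→(11,34)  cross = 14.5·34 − 11·28 = 185.0000; (r_i+r_j)·cross = 25.5·185.0000 = 4717.5000
edge 4: (11,34)→(9,35)  cross = 11·35 − 9·34 = 79.0000; (r_i+r_j)·cross = 20·79.0000 = 1580.0000
edge 5: (9,35)→(2.5,28.5)  cross = 9·28.5 − 2.5·35 = 169.0000; (r_i+r_j)·cross = 11.5·169.0000 = 1943.5000
Σcross = 428.0000 → A = |Σcross|/2 = 214.0000 mm²
Σ(r_i+r_j)·cross = 11327.0000 → first moment M = |Σ|/6 = 1887.8333
R_c = M/A = 1887.8333/214.0000 = 8.8217 mm
θ = 178° = 3.106686 rad
V = θ·R_c·A = 3.106686·8.8217·214.0000 = 5864.906 mm³

Volume = 5864.906 mm³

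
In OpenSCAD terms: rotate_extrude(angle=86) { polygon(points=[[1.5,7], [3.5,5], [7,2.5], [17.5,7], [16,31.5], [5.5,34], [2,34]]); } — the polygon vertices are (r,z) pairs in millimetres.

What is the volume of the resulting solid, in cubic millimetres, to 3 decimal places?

Volume = 5808.054 mm³

Profile (r,z), 7 vertices: (1.5,7) (3.5,5) (7,2.5) (17.5,7) (16,31.5) (5.5,34) (2,34)
edge 0: (1.5,7)→(3.5,5)  cross = 1.5·5 − 3.5·7 = -17.0000; (r_i+r_j)·cross = 5·-17.0000 = -85.0000
edge 1: (3.5,5)→(7,2.5)  cross = 3.5·2.5 − 7·5 = -26.2500; (r_i+r_j)·cross = 10.5·-26.2500 = -275.6250
edge 2: (7,2.5)→(17.5,7)  cross = 7·7 − 17.5·2.5 = 5.2500; (r_i+r_j)·cross = 24.5·5.2500 = 128.6250
edge 3: (17.5,7)→(16,31.5)  cross = 17.5·31.5 − 16·7 = 439.2500; (r_i+r_j)·cross = 33.5·439.2500 = 14714.8750
edge 4: (16,31.5)→(5.5,34)  cross = 16·34 − 5.5·31.5 = 370.7500; (r_i+r_j)·cross = 21.5·370.7500 = 7971.1250
edge 5: (5.5,34)→(2,34)  cross = 5.5·34 − 2·34 = 119.0000; (r_i+r_j)·cross = 7.5·119.0000 = 892.5000
edge 6: (2,34)→(1.5,7)  cross = 2·7 − 1.5·34 = -37.0000; (r_i+r_j)·cross = 3.5·-37.0000 = -129.5000
Σcross = 854.0000 → A = |Σcross|/2 = 427.0000 mm²
Σ(r_i+r_j)·cross = 23217.0000 → first moment M = |Σ|/6 = 3869.5000
R_c = M/A = 3869.5000/427.0000 = 9.0621 mm
θ = 86° = 1.500983 rad
V = θ·R_c·A = 1.500983·9.0621·427.0000 = 5808.054 mm³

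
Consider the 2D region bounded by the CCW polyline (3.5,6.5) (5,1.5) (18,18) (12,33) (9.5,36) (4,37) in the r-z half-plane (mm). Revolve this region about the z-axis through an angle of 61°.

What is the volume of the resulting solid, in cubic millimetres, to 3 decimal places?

Profile (r,z), 6 vertices: (3.5,6.5) (5,1.5) (18,18) (12,33) (9.5,36) (4,37)
edge 0: (3.5,6.5)→(5,1.5)  cross = 3.5·1.5 − 5·6.5 = -27.2500; (r_i+r_j)·cross = 8.5·-27.2500 = -231.6250
edge 1: (5,1.5)→(18,18)  cross = 5·18 − 18·1.5 = 63.0000; (r_i+r_j)·cross = 23·63.0000 = 1449.0000
edge 2: (18,18)→(12,33)  cross = 18·33 − 12·18 = 378.0000; (r_i+r_j)·cross = 30·378.0000 = 11340.0000
edge 3: (12,33)→(9.5,36)  cross = 12·36 − 9.5·33 = 118.5000; (r_i+r_j)·cross = 21.5·118.5000 = 2547.7500
edge 4: (9.5,36)→(4,37)  cross = 9.5·37 − 4·36 = 207.5000; (r_i+r_j)·cross = 13.5·207.5000 = 2801.2500
edge 5: (4,37)→(3.5,6.5)  cross = 4·6.5 − 3.5·37 = -103.5000; (r_i+r_j)·cross = 7.5·-103.5000 = -776.2500
Σcross = 636.2500 → A = |Σcross|/2 = 318.1250 mm²
Σ(r_i+r_j)·cross = 17130.1250 → first moment M = |Σ|/6 = 2855.0208
R_c = M/A = 2855.0208/318.1250 = 8.9745 mm
θ = 61° = 1.064651 rad
V = θ·R_c·A = 1.064651·8.9745·318.1250 = 3039.600 mm³

Volume = 3039.600 mm³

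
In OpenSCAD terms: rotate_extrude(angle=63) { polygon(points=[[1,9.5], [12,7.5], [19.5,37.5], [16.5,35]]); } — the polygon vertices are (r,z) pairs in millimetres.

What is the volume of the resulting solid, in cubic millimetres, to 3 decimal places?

Profile (r,z), 4 vertices: (1,9.5) (12,7.5) (19.5,37.5) (16.5,35)
edge 0: (1,9.5)→(12,7.5)  cross = 1·7.5 − 12·9.5 = -106.5000; (r_i+r_j)·cross = 13·-106.5000 = -1384.5000
edge 1: (12,7.5)→(19.5,37.5)  cross = 12·37.5 − 19.5·7.5 = 303.7500; (r_i+r_j)·cross = 31.5·303.7500 = 9568.1250
edge 2: (19.5,37.5)→(16.5,35)  cross = 19.5·35 − 16.5·37.5 = 63.7500; (r_i+r_j)·cross = 36·63.7500 = 2295.0000
edge 3: (16.5,35)→(1,9.5)  cross = 16.5·9.5 − 1·35 = 121.7500; (r_i+r_j)·cross = 17.5·121.7500 = 2130.6250
Σcross = 382.7500 → A = |Σcross|/2 = 191.3750 mm²
Σ(r_i+r_j)·cross = 12609.2500 → first moment M = |Σ|/6 = 2101.5417
R_c = M/A = 2101.5417/191.3750 = 10.9813 mm
θ = 63° = 1.099557 rad
V = θ·R_c·A = 1.099557·10.9813·191.3750 = 2310.766 mm³

Volume = 2310.766 mm³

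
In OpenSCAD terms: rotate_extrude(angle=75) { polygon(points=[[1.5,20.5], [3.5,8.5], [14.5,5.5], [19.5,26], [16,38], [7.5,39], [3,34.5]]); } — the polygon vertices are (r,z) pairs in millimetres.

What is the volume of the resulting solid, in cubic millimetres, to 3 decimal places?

Profile (r,z), 7 vertices: (1.5,20.5) (3.5,8.5) (14.5,5.5) (19.5,26) (16,38) (7.5,39) (3,34.5)
edge 0: (1.5,20.5)→(3.5,8.5)  cross = 1.5·8.5 − 3.5·20.5 = -59.0000; (r_i+r_j)·cross = 5·-59.0000 = -295.0000
edge 1: (3.5,8.5)→(14.5,5.5)  cross = 3.5·5.5 − 14.5·8.5 = -104.0000; (r_i+r_j)·cross = 18·-104.0000 = -1872.0000
edge 2: (14.5,5.5)→(19.5,26)  cross = 14.5·26 − 19.5·5.5 = 269.7500; (r_i+r_j)·cross = 34·269.7500 = 9171.5000
edge 3: (19.5,26)→(16,38)  cross = 19.5·38 − 16·26 = 325.0000; (r_i+r_j)·cross = 35.5·325.0000 = 11537.5000
edge 4: (16,38)→(7.5,39)  cross = 16·39 − 7.5·38 = 339.0000; (r_i+r_j)·cross = 23.5·339.0000 = 7966.5000
edge 5: (7.5,39)→(3,34.5)  cross = 7.5·34.5 − 3·39 = 141.7500; (r_i+r_j)·cross = 10.5·141.7500 = 1488.3750
edge 6: (3,34.5)→(1.5,20.5)  cross = 3·20.5 − 1.5·34.5 = 9.7500; (r_i+r_j)·cross = 4.5·9.7500 = 43.8750
Σcross = 922.2500 → A = |Σcross|/2 = 461.1250 mm²
Σ(r_i+r_j)·cross = 28040.7500 → first moment M = |Σ|/6 = 4673.4583
R_c = M/A = 4673.4583/461.1250 = 10.1349 mm
θ = 75° = 1.308997 rad
V = θ·R_c·A = 1.308997·10.1349·461.1250 = 6117.543 mm³

Volume = 6117.543 mm³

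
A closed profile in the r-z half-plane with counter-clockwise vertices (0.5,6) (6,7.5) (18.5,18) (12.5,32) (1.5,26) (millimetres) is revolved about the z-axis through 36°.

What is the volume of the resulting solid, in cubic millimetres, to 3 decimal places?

Volume = 1495.817 mm³

Profile (r,z), 5 vertices: (0.5,6) (6,7.5) (18.5,18) (12.5,32) (1.5,26)
edge 0: (0.5,6)→(6,7.5)  cross = 0.5·7.5 − 6·6 = -32.2500; (r_i+r_j)·cross = 6.5·-32.2500 = -209.6250
edge 1: (6,7.5)→(18.5,18)  cross = 6·18 − 18.5·7.5 = -30.7500; (r_i+r_j)·cross = 24.5·-30.7500 = -753.3750
edge 2: (18.5,18)→(12.5,32)  cross = 18.5·32 − 12.5·18 = 367.0000; (r_i+r_j)·cross = 31·367.0000 = 11377.0000
edge 3: (12.5,32)→(1.5,26)  cross = 12.5·26 − 1.5·32 = 277.0000; (r_i+r_j)·cross = 14·277.0000 = 3878.0000
edge 4: (1.5,26)→(0.5,6)  cross = 1.5·6 − 0.5·26 = -4.0000; (r_i+r_j)·cross = 2·-4.0000 = -8.0000
Σcross = 577.0000 → A = |Σcross|/2 = 288.5000 mm²
Σ(r_i+r_j)·cross = 14284.0000 → first moment M = |Σ|/6 = 2380.6667
R_c = M/A = 2380.6667/288.5000 = 8.2519 mm
θ = 36° = 0.628319 rad
V = θ·R_c·A = 0.628319·8.2519·288.5000 = 1495.817 mm³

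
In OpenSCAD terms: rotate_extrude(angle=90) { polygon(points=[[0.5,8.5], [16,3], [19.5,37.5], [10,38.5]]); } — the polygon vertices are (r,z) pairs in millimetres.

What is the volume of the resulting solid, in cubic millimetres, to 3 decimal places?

Volume = 7534.325 mm³

Profile (r,z), 4 vertices: (0.5,8.5) (16,3) (19.5,37.5) (10,38.5)
edge 0: (0.5,8.5)→(16,3)  cross = 0.5·3 − 16·8.5 = -134.5000; (r_i+r_j)·cross = 16.5·-134.5000 = -2219.2500
edge 1: (16,3)→(19.5,37.5)  cross = 16·37.5 − 19.5·3 = 541.5000; (r_i+r_j)·cross = 35.5·541.5000 = 19223.2500
edge 2: (19.5,37.5)→(10,38.5)  cross = 19.5·38.5 − 10·37.5 = 375.7500; (r_i+r_j)·cross = 29.5·375.7500 = 11084.6250
edge 3: (10,38.5)→(0.5,8.5)  cross = 10·8.5 − 0.5·38.5 = 65.7500; (r_i+r_j)·cross = 10.5·65.7500 = 690.3750
Σcross = 848.5000 → A = |Σcross|/2 = 424.2500 mm²
Σ(r_i+r_j)·cross = 28779.0000 → first moment M = |Σ|/6 = 4796.5000
R_c = M/A = 4796.5000/424.2500 = 11.3058 mm
θ = 90° = 1.570796 rad
V = θ·R_c·A = 1.570796·11.3058·424.2500 = 7534.325 mm³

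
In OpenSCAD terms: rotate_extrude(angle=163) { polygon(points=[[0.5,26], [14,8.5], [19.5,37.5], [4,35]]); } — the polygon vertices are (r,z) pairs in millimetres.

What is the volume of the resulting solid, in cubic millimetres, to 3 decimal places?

Profile (r,z), 4 vertices: (0.5,26) (14,8.5) (19.5,37.5) (4,35)
edge 0: (0.5,26)→(14,8.5)  cross = 0.5·8.5 − 14·26 = -359.7500; (r_i+r_j)·cross = 14.5·-359.7500 = -5216.3750
edge 1: (14,8.5)→(19.5,37.5)  cross = 14·37.5 − 19.5·8.5 = 359.2500; (r_i+r_j)·cross = 33.5·359.2500 = 12034.8750
edge 2: (19.5,37.5)→(4,35)  cross = 19.5·35 − 4·37.5 = 532.5000; (r_i+r_j)·cross = 23.5·532.5000 = 12513.7500
edge 3: (4,35)→(0.5,26)  cross = 4·26 − 0.5·35 = 86.5000; (r_i+r_j)·cross = 4.5·86.5000 = 389.2500
Σcross = 618.5000 → A = |Σcross|/2 = 309.2500 mm²
Σ(r_i+r_j)·cross = 19721.5000 → first moment M = |Σ|/6 = 3286.9167
R_c = M/A = 3286.9167/309.2500 = 10.6287 mm
θ = 163° = 2.844887 rad
V = θ·R_c·A = 2.844887·10.6287·309.2500 = 9350.905 mm³

Volume = 9350.905 mm³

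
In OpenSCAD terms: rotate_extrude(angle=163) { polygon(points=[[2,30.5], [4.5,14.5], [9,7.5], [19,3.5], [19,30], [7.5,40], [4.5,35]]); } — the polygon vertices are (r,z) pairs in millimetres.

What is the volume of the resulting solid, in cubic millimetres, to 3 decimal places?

Volume = 14044.198 mm³

Profile (r,z), 7 vertices: (2,30.5) (4.5,14.5) (9,7.5) (19,3.5) (19,30) (7.5,40) (4.5,35)
edge 0: (2,30.5)→(4.5,14.5)  cross = 2·14.5 − 4.5·30.5 = -108.2500; (r_i+r_j)·cross = 6.5·-108.2500 = -703.6250
edge 1: (4.5,14.5)→(9,7.5)  cross = 4.5·7.5 − 9·14.5 = -96.7500; (r_i+r_j)·cross = 13.5·-96.7500 = -1306.1250
edge 2: (9,7.5)→(19,3.5)  cross = 9·3.5 − 19·7.5 = -111.0000; (r_i+r_j)·cross = 28·-111.0000 = -3108.0000
edge 3: (19,3.5)→(19,30)  cross = 19·30 − 19·3.5 = 503.5000; (r_i+r_j)·cross = 38·503.5000 = 19133.0000
edge 4: (19,30)→(7.5,40)  cross = 19·40 − 7.5·30 = 535.0000; (r_i+r_j)·cross = 26.5·535.0000 = 14177.5000
edge 5: (7.5,40)→(4.5,35)  cross = 7.5·35 − 4.5·40 = 82.5000; (r_i+r_j)·cross = 12·82.5000 = 990.0000
edge 6: (4.5,35)→(2,30.5)  cross = 4.5·30.5 − 2·35 = 67.2500; (r_i+r_j)·cross = 6.5·67.2500 = 437.1250
Σcross = 872.2500 → A = |Σcross|/2 = 436.1250 mm²
Σ(r_i+r_j)·cross = 29619.8750 → first moment M = |Σ|/6 = 4936.6458
R_c = M/A = 4936.6458/436.1250 = 11.3193 mm
θ = 163° = 2.844887 rad
V = θ·R_c·A = 2.844887·11.3193·436.1250 = 14044.198 mm³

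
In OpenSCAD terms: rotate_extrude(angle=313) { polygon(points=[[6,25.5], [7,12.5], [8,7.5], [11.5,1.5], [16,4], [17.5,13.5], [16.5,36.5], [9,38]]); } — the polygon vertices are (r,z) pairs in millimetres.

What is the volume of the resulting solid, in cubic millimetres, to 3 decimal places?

Volume = 21640.632 mm³

Profile (r,z), 8 vertices: (6,25.5) (7,12.5) (8,7.5) (11.5,1.5) (16,4) (17.5,13.5) (16.5,36.5) (9,38)
edge 0: (6,25.5)→(7,12.5)  cross = 6·12.5 − 7·25.5 = -103.5000; (r_i+r_j)·cross = 13·-103.5000 = -1345.5000
edge 1: (7,12.5)→(8,7.5)  cross = 7·7.5 − 8·12.5 = -47.5000; (r_i+r_j)·cross = 15·-47.5000 = -712.5000
edge 2: (8,7.5)→(11.5,1.5)  cross = 8·1.5 − 11.5·7.5 = -74.2500; (r_i+r_j)·cross = 19.5·-74.2500 = -1447.8750
edge 3: (11.5,1.5)→(16,4)  cross = 11.5·4 − 16·1.5 = 22.0000; (r_i+r_j)·cross = 27.5·22.0000 = 605.0000
edge 4: (16,4)→(17.5,13.5)  cross = 16·13.5 − 17.5·4 = 146.0000; (r_i+r_j)·cross = 33.5·146.0000 = 4891.0000
edge 5: (17.5,13.5)→(16.5,36.5)  cross = 17.5·36.5 − 16.5·13.5 = 416.0000; (r_i+r_j)·cross = 34·416.0000 = 14144.0000
edge 6: (16.5,36.5)→(9,38)  cross = 16.5·38 − 9·36.5 = 298.5000; (r_i+r_j)·cross = 25.5·298.5000 = 7611.7500
edge 7: (9,38)→(6,25.5)  cross = 9·25.5 − 6·38 = 1.5000; (r_i+r_j)·cross = 15·1.5000 = 22.5000
Σcross = 658.7500 → A = |Σcross|/2 = 329.3750 mm²
Σ(r_i+r_j)·cross = 23768.3750 → first moment M = |Σ|/6 = 3961.3958
R_c = M/A = 3961.3958/329.3750 = 12.0270 mm
θ = 313° = 5.462881 rad
V = θ·R_c·A = 5.462881·12.0270·329.3750 = 21640.632 mm³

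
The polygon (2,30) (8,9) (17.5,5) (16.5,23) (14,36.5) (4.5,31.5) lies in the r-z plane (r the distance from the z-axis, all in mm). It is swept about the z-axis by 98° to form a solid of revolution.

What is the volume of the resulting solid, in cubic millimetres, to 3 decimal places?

Profile (r,z), 6 vertices: (2,30) (8,9) (17.5,5) (16.5,23) (14,36.5) (4.5,31.5)
edge 0: (2,30)→(8,9)  cross = 2·9 − 8·30 = -222.0000; (r_i+r_j)·cross = 10·-222.0000 = -2220.0000
edge 1: (8,9)→(17.5,5)  cross = 8·5 − 17.5·9 = -117.5000; (r_i+r_j)·cross = 25.5·-117.5000 = -2996.2500
edge 2: (17.5,5)→(16.5,23)  cross = 17.5·23 − 16.5·5 = 320.0000; (r_i+r_j)·cross = 34·320.0000 = 10880.0000
edge 3: (16.5,23)→(14,36.5)  cross = 16.5·36.5 − 14·23 = 280.2500; (r_i+r_j)·cross = 30.5·280.2500 = 8547.6250
edge 4: (14,36.5)→(4.5,31.5)  cross = 14·31.5 − 4.5·36.5 = 276.7500; (r_i+r_j)·cross = 18.5·276.7500 = 5119.8750
edge 5: (4.5,31.5)→(2,30)  cross = 4.5·30 − 2·31.5 = 72.0000; (r_i+r_j)·cross = 6.5·72.0000 = 468.0000
Σcross = 609.5000 → A = |Σcross|/2 = 304.7500 mm²
Σ(r_i+r_j)·cross = 19799.2500 → first moment M = |Σ|/6 = 3299.8750
R_c = M/A = 3299.8750/304.7500 = 10.8281 mm
θ = 98° = 1.710423 rad
V = θ·R_c·A = 1.710423·10.8281·304.7500 = 5644.181 mm³

Volume = 5644.181 mm³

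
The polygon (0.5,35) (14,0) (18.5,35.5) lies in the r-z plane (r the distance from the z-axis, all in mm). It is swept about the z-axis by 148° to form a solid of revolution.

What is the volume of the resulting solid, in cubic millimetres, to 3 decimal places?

Profile (r,z), 3 vertices: (0.5,35) (14,0) (18.5,35.5)
edge 0: (0.5,35)→(14,0)  cross = 0.5·0 − 14·35 = -490.0000; (r_i+r_j)·cross = 14.5·-490.0000 = -7105.0000
edge 1: (14,0)→(18.5,35.5)  cross = 14·35.5 − 18.5·0 = 497.0000; (r_i+r_j)·cross = 32.5·497.0000 = 16152.5000
edge 2: (18.5,35.5)→(0.5,35)  cross = 18.5·35 − 0.5·35.5 = 629.7500; (r_i+r_j)·cross = 19·629.7500 = 11965.2500
Σcross = 636.7500 → A = |Σcross|/2 = 318.3750 mm²
Σ(r_i+r_j)·cross = 21012.7500 → first moment M = |Σ|/6 = 3502.1250
R_c = M/A = 3502.1250/318.3750 = 11.0000 mm
θ = 148° = 2.583087 rad
V = θ·R_c·A = 2.583087·11.0000·318.3750 = 9046.295 mm³

Volume = 9046.295 mm³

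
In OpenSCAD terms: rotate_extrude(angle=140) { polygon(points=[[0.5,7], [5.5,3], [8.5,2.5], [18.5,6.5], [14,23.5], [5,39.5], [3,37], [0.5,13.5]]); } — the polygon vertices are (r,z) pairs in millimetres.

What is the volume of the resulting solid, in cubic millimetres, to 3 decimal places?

Volume = 8107.658 mm³

Profile (r,z), 8 vertices: (0.5,7) (5.5,3) (8.5,2.5) (18.5,6.5) (14,23.5) (5,39.5) (3,37) (0.5,13.5)
edge 0: (0.5,7)→(5.5,3)  cross = 0.5·3 − 5.5·7 = -37.0000; (r_i+r_j)·cross = 6·-37.0000 = -222.0000
edge 1: (5.5,3)→(8.5,2.5)  cross = 5.5·2.5 − 8.5·3 = -11.7500; (r_i+r_j)·cross = 14·-11.7500 = -164.5000
edge 2: (8.5,2.5)→(18.5,6.5)  cross = 8.5·6.5 − 18.5·2.5 = 9.0000; (r_i+r_j)·cross = 27·9.0000 = 243.0000
edge 3: (18.5,6.5)→(14,23.5)  cross = 18.5·23.5 − 14·6.5 = 343.7500; (r_i+r_j)·cross = 32.5·343.7500 = 11171.8750
edge 4: (14,23.5)→(5,39.5)  cross = 14·39.5 − 5·23.5 = 435.5000; (r_i+r_j)·cross = 19·435.5000 = 8274.5000
edge 5: (5,39.5)→(3,37)  cross = 5·37 − 3·39.5 = 66.5000; (r_i+r_j)·cross = 8·66.5000 = 532.0000
edge 6: (3,37)→(0.5,13.5)  cross = 3·13.5 − 0.5·37 = 22.0000; (r_i+r_j)·cross = 3.5·22.0000 = 77.0000
edge 7: (0.5,13.5)→(0.5,7)  cross = 0.5·7 − 0.5·13.5 = -3.2500; (r_i+r_j)·cross = 1·-3.2500 = -3.2500
Σcross = 824.7500 → A = |Σcross|/2 = 412.3750 mm²
Σ(r_i+r_j)·cross = 19908.6250 → first moment M = |Σ|/6 = 3318.1042
R_c = M/A = 3318.1042/412.3750 = 8.0463 mm
θ = 140° = 2.443461 rad
V = θ·R_c·A = 2.443461·8.0463·412.3750 = 8107.658 mm³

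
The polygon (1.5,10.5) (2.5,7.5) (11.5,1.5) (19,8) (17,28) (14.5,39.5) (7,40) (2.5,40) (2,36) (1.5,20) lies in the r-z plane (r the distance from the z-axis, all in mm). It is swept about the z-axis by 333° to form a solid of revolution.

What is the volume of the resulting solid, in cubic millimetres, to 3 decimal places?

Volume = 30541.294 mm³

Profile (r,z), 10 vertices: (1.5,10.5) (2.5,7.5) (11.5,1.5) (19,8) (17,28) (14.5,39.5) (7,40) (2.5,40) (2,36) (1.5,20)
edge 0: (1.5,10.5)→(2.5,7.5)  cross = 1.5·7.5 − 2.5·10.5 = -15.0000; (r_i+r_j)·cross = 4·-15.0000 = -60.0000
edge 1: (2.5,7.5)→(11.5,1.5)  cross = 2.5·1.5 − 11.5·7.5 = -82.5000; (r_i+r_j)·cross = 14·-82.5000 = -1155.0000
edge 2: (11.5,1.5)→(19,8)  cross = 11.5·8 − 19·1.5 = 63.5000; (r_i+r_j)·cross = 30.5·63.5000 = 1936.7500
edge 3: (19,8)→(17,28)  cross = 19·28 − 17·8 = 396.0000; (r_i+r_j)·cross = 36·396.0000 = 14256.0000
edge 4: (17,28)→(14.5,39.5)  cross = 17·39.5 − 14.5·28 = 265.5000; (r_i+r_j)·cross = 31.5·265.5000 = 8363.2500
edge 5: (14.5,39.5)→(7,40)  cross = 14.5·40 − 7·39.5 = 303.5000; (r_i+r_j)·cross = 21.5·303.5000 = 6525.2500
edge 6: (7,40)→(2.5,40)  cross = 7·40 − 2.5·40 = 180.0000; (r_i+r_j)·cross = 9.5·180.0000 = 1710.0000
edge 7: (2.5,40)→(2,36)  cross = 2.5·36 − 2·40 = 10.0000; (r_i+r_j)·cross = 4.5·10.0000 = 45.0000
edge 8: (2,36)→(1.5,20)  cross = 2·20 − 1.5·36 = -14.0000; (r_i+r_j)·cross = 3.5·-14.0000 = -49.0000
edge 9: (1.5,20)→(1.5,10.5)  cross = 1.5·10.5 − 1.5·20 = -14.2500; (r_i+r_j)·cross = 3·-14.2500 = -42.7500
Σcross = 1092.7500 → A = |Σcross|/2 = 546.3750 mm²
Σ(r_i+r_j)·cross = 31529.5000 → first moment M = |Σ|/6 = 5254.9167
R_c = M/A = 5254.9167/546.3750 = 9.6178 mm
θ = 333° = 5.811946 rad
V = θ·R_c·A = 5.811946·9.6178·546.3750 = 30541.294 mm³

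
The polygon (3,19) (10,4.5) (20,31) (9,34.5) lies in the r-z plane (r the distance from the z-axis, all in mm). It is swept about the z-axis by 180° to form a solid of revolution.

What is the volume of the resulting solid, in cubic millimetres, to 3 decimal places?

Volume = 8919.243 mm³

Profile (r,z), 4 vertices: (3,19) (10,4.5) (20,31) (9,34.5)
edge 0: (3,19)→(10,4.5)  cross = 3·4.5 − 10·19 = -176.5000; (r_i+r_j)·cross = 13·-176.5000 = -2294.5000
edge 1: (10,4.5)→(20,31)  cross = 10·31 − 20·4.5 = 220.0000; (r_i+r_j)·cross = 30·220.0000 = 6600.0000
edge 2: (20,31)→(9,34.5)  cross = 20·34.5 − 9·31 = 411.0000; (r_i+r_j)·cross = 29·411.0000 = 11919.0000
edge 3: (9,34.5)→(3,19)  cross = 9·19 − 3·34.5 = 67.5000; (r_i+r_j)·cross = 12·67.5000 = 810.0000
Σcross = 522.0000 → A = |Σcross|/2 = 261.0000 mm²
Σ(r_i+r_j)·cross = 17034.5000 → first moment M = |Σ|/6 = 2839.0833
R_c = M/A = 2839.0833/261.0000 = 10.8777 mm
θ = 180° = 3.141593 rad
V = θ·R_c·A = 3.141593·10.8777·261.0000 = 8919.243 mm³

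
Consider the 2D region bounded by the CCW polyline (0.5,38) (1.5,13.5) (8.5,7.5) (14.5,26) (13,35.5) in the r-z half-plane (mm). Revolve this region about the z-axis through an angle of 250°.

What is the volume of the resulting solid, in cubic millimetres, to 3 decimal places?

Volume = 9262.062 mm³

Profile (r,z), 5 vertices: (0.5,38) (1.5,13.5) (8.5,7.5) (14.5,26) (13,35.5)
edge 0: (0.5,38)→(1.5,13.5)  cross = 0.5·13.5 − 1.5·38 = -50.2500; (r_i+r_j)·cross = 2·-50.2500 = -100.5000
edge 1: (1.5,13.5)→(8.5,7.5)  cross = 1.5·7.5 − 8.5·13.5 = -103.5000; (r_i+r_j)·cross = 10·-103.5000 = -1035.0000
edge 2: (8.5,7.5)→(14.5,26)  cross = 8.5·26 − 14.5·7.5 = 112.2500; (r_i+r_j)·cross = 23·112.2500 = 2581.7500
edge 3: (14.5,26)→(13,35.5)  cross = 14.5·35.5 − 13·26 = 176.7500; (r_i+r_j)·cross = 27.5·176.7500 = 4860.6250
edge 4: (13,35.5)→(0.5,38)  cross = 13·38 − 0.5·35.5 = 476.2500; (r_i+r_j)·cross = 13.5·476.2500 = 6429.3750
Σcross = 611.5000 → A = |Σcross|/2 = 305.7500 mm²
Σ(r_i+r_j)·cross = 12736.2500 → first moment M = |Σ|/6 = 2122.7083
R_c = M/A = 2122.7083/305.7500 = 6.9426 mm
θ = 250° = 4.363323 rad
V = θ·R_c·A = 4.363323·6.9426·305.7500 = 9262.062 mm³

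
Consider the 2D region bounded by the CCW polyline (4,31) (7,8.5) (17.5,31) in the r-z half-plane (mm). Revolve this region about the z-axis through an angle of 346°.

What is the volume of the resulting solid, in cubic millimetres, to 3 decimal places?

Volume = 8712.913 mm³

Profile (r,z), 3 vertices: (4,31) (7,8.5) (17.5,31)
edge 0: (4,31)→(7,8.5)  cross = 4·8.5 − 7·31 = -183.0000; (r_i+r_j)·cross = 11·-183.0000 = -2013.0000
edge 1: (7,8.5)→(17.5,31)  cross = 7·31 − 17.5·8.5 = 68.2500; (r_i+r_j)·cross = 24.5·68.2500 = 1672.1250
edge 2: (17.5,31)→(4,31)  cross = 17.5·31 − 4·31 = 418.5000; (r_i+r_j)·cross = 21.5·418.5000 = 8997.7500
Σcross = 303.7500 → A = |Σcross|/2 = 151.8750 mm²
Σ(r_i+r_j)·cross = 8656.8750 → first moment M = |Σ|/6 = 1442.8125
R_c = M/A = 1442.8125/151.8750 = 9.5000 mm
θ = 346° = 6.038839 rad
V = θ·R_c·A = 6.038839·9.5000·151.8750 = 8712.913 mm³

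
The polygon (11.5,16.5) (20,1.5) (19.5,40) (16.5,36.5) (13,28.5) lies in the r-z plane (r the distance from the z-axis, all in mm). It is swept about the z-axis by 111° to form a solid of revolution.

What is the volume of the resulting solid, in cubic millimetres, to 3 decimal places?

Profile (r,z), 5 vertices: (11.5,16.5) (20,1.5) (19.5,40) (16.5,36.5) (13,28.5)
edge 0: (11.5,16.5)→(20,1.5)  cross = 11.5·1.5 − 20·16.5 = -312.7500; (r_i+r_j)·cross = 31.5·-312.7500 = -9851.6250
edge 1: (20,1.5)→(19.5,40)  cross = 20·40 − 19.5·1.5 = 770.7500; (r_i+r_j)·cross = 39.5·770.7500 = 30444.6250
edge 2: (19.5,40)→(16.5,36.5)  cross = 19.5·36.5 − 16.5·40 = 51.7500; (r_i+r_j)·cross = 36·51.7500 = 1863.0000
edge 3: (16.5,36.5)→(13,28.5)  cross = 16.5·28.5 − 13·36.5 = -4.2500; (r_i+r_j)·cross = 29.5·-4.2500 = -125.3750
edge 4: (13,28.5)→(11.5,16.5)  cross = 13·16.5 − 11.5·28.5 = -113.2500; (r_i+r_j)·cross = 24.5·-113.2500 = -2774.6250
Σcross = 392.2500 → A = |Σcross|/2 = 196.1250 mm²
Σ(r_i+r_j)·cross = 19556.0000 → first moment M = |Σ|/6 = 3259.3333
R_c = M/A = 3259.3333/196.1250 = 16.6187 mm
θ = 111° = 1.937315 rad
V = θ·R_c·A = 1.937315·16.6187·196.1250 = 6314.357 mm³

Volume = 6314.357 mm³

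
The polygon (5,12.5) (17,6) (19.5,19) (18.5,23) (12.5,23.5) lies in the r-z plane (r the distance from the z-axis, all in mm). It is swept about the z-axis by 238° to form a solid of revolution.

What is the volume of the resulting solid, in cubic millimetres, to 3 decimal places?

Profile (r,z), 5 vertices: (5,12.5) (17,6) (19.5,19) (18.5,23) (12.5,23.5)
edge 0: (5,12.5)→(17,6)  cross = 5·6 − 17·12.5 = -182.5000; (r_i+r_j)·cross = 22·-182.5000 = -4015.0000
edge 1: (17,6)→(19.5,19)  cross = 17·19 − 19.5·6 = 206.0000; (r_i+r_j)·cross = 36.5·206.0000 = 7519.0000
edge 2: (19.5,19)→(18.5,23)  cross = 19.5·23 − 18.5·19 = 97.0000; (r_i+r_j)·cross = 38·97.0000 = 3686.0000
edge 3: (18.5,23)→(12.5,23.5)  cross = 18.5·23.5 − 12.5·23 = 147.2500; (r_i+r_j)·cross = 31·147.2500 = 4564.7500
edge 4: (12.5,23.5)→(5,12.5)  cross = 12.5·12.5 − 5·23.5 = 38.7500; (r_i+r_j)·cross = 17.5·38.7500 = 678.1250
Σcross = 306.5000 → A = |Σcross|/2 = 153.2500 mm²
Σ(r_i+r_j)·cross = 12432.8750 → first moment M = |Σ|/6 = 2072.1458
R_c = M/A = 2072.1458/153.2500 = 13.5213 mm
θ = 238° = 4.153884 rad
V = θ·R_c·A = 4.153884·13.5213·153.2500 = 8607.453 mm³

Volume = 8607.453 mm³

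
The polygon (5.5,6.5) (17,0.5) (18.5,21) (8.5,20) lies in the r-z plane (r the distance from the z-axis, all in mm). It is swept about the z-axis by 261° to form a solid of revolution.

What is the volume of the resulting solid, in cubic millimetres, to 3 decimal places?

Profile (r,z), 4 vertices: (5.5,6.5) (17,0.5) (18.5,21) (8.5,20)
edge 0: (5.5,6.5)→(17,0.5)  cross = 5.5·0.5 − 17·6.5 = -107.7500; (r_i+r_j)·cross = 22.5·-107.7500 = -2424.3750
edge 1: (17,0.5)→(18.5,21)  cross = 17·21 − 18.5·0.5 = 347.7500; (r_i+r_j)·cross = 35.5·347.7500 = 12345.1250
edge 2: (18.5,21)→(8.5,20)  cross = 18.5·20 − 8.5·21 = 191.5000; (r_i+r_j)·cross = 27·191.5000 = 5170.5000
edge 3: (8.5,20)→(5.5,6.5)  cross = 8.5·6.5 − 5.5·20 = -54.7500; (r_i+r_j)·cross = 14·-54.7500 = -766.5000
Σcross = 376.7500 → A = |Σcross|/2 = 188.3750 mm²
Σ(r_i+r_j)·cross = 14324.7500 → first moment M = |Σ|/6 = 2387.4583
R_c = M/A = 2387.4583/188.3750 = 12.6740 mm
θ = 261° = 4.555309 rad
V = θ·R_c·A = 4.555309·12.6740·188.3750 = 10875.611 mm³

Volume = 10875.611 mm³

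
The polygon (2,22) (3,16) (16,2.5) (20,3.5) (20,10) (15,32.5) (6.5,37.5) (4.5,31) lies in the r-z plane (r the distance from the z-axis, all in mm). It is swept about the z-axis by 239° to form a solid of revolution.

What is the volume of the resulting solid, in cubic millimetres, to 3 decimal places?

Volume = 18198.935 mm³

Profile (r,z), 8 vertices: (2,22) (3,16) (16,2.5) (20,3.5) (20,10) (15,32.5) (6.5,37.5) (4.5,31)
edge 0: (2,22)→(3,16)  cross = 2·16 − 3·22 = -34.0000; (r_i+r_j)·cross = 5·-34.0000 = -170.0000
edge 1: (3,16)→(16,2.5)  cross = 3·2.5 − 16·16 = -248.5000; (r_i+r_j)·cross = 19·-248.5000 = -4721.5000
edge 2: (16,2.5)→(20,3.5)  cross = 16·3.5 − 20·2.5 = 6.0000; (r_i+r_j)·cross = 36·6.0000 = 216.0000
edge 3: (20,3.5)→(20,10)  cross = 20·10 − 20·3.5 = 130.0000; (r_i+r_j)·cross = 40·130.0000 = 5200.0000
edge 4: (20,10)→(15,32.5)  cross = 20·32.5 − 15·10 = 500.0000; (r_i+r_j)·cross = 35·500.0000 = 17500.0000
edge 5: (15,32.5)→(6.5,37.5)  cross = 15·37.5 − 6.5·32.5 = 351.2500; (r_i+r_j)·cross = 21.5·351.2500 = 7551.8750
edge 6: (6.5,37.5)→(4.5,31)  cross = 6.5·31 − 4.5·37.5 = 32.7500; (r_i+r_j)·cross = 11·32.7500 = 360.2500
edge 7: (4.5,31)→(2,22)  cross = 4.5·22 − 2·31 = 37.0000; (r_i+r_j)·cross = 6.5·37.0000 = 240.5000
Σcross = 774.5000 → A = |Σcross|/2 = 387.2500 mm²
Σ(r_i+r_j)·cross = 26177.1250 → first moment M = |Σ|/6 = 4362.8542
R_c = M/A = 4362.8542/387.2500 = 11.2662 mm
θ = 239° = 4.171337 rad
V = θ·R_c·A = 4.171337·11.2662·387.2500 = 18198.935 mm³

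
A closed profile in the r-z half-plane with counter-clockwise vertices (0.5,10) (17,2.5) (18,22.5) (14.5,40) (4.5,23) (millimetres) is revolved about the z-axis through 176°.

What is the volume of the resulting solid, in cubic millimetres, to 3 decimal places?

Profile (r,z), 5 vertices: (0.5,10) (17,2.5) (18,22.5) (14.5,40) (4.5,23)
edge 0: (0.5,10)→(17,2.5)  cross = 0.5·2.5 − 17·10 = -168.7500; (r_i+r_j)·cross = 17.5·-168.7500 = -2953.1250
edge 1: (17,2.5)→(18,22.5)  cross = 17·22.5 − 18·2.5 = 337.5000; (r_i+r_j)·cross = 35·337.5000 = 11812.5000
edge 2: (18,22.5)→(14.5,40)  cross = 18·40 − 14.5·22.5 = 393.7500; (r_i+r_j)·cross = 32.5·393.7500 = 12796.8750
edge 3: (14.5,40)→(4.5,23)  cross = 14.5·23 − 4.5·40 = 153.5000; (r_i+r_j)·cross = 19·153.5000 = 2916.5000
edge 4: (4.5,23)→(0.5,10)  cross = 4.5·10 − 0.5·23 = 33.5000; (r_i+r_j)·cross = 5·33.5000 = 167.5000
Σcross = 749.5000 → A = |Σcross|/2 = 374.7500 mm²
Σ(r_i+r_j)·cross = 24740.2500 → first moment M = |Σ|/6 = 4123.3750
R_c = M/A = 4123.3750/374.7500 = 11.0030 mm
θ = 176° = 3.071779 rad
V = θ·R_c·A = 3.071779·11.0030·374.7500 = 12666.099 mm³

Volume = 12666.099 mm³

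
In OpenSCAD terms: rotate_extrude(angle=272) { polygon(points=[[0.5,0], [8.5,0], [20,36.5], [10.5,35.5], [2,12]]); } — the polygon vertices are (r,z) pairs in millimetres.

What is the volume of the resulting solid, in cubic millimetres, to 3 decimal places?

Profile (r,z), 5 vertices: (0.5,0) (8.5,0) (20,36.5) (10.5,35.5) (2,12)
edge 0: (0.5,0)→(8.5,0)  cross = 0.5·0 − 8.5·0 = 0.0000; (r_i+r_j)·cross = 9·0.0000 = 0.0000
edge 1: (8.5,0)→(20,36.5)  cross = 8.5·36.5 − 20·0 = 310.2500; (r_i+r_j)·cross = 28.5·310.2500 = 8842.1250
edge 2: (20,36.5)→(10.5,35.5)  cross = 20·35.5 − 10.5·36.5 = 326.7500; (r_i+r_j)·cross = 30.5·326.7500 = 9965.8750
edge 3: (10.5,35.5)→(2,12)  cross = 10.5·12 − 2·35.5 = 55.0000; (r_i+r_j)·cross = 12.5·55.0000 = 687.5000
edge 4: (2,12)→(0.5,0)  cross = 2·0 − 0.5·12 = -6.0000; (r_i+r_j)·cross = 2.5·-6.0000 = -15.0000
Σcross = 686.0000 → A = |Σcross|/2 = 343.0000 mm²
Σ(r_i+r_j)·cross = 19480.5000 → first moment M = |Σ|/6 = 3246.7500
R_c = M/A = 3246.7500/343.0000 = 9.4657 mm
θ = 272° = 4.747296 rad
V = θ·R_c·A = 4.747296·9.4657·343.0000 = 15413.282 mm³

Volume = 15413.282 mm³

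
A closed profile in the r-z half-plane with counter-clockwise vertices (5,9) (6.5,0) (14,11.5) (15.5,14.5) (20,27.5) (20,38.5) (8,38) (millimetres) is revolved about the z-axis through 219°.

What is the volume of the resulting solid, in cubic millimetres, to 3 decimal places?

Volume = 16785.264 mm³

Profile (r,z), 7 vertices: (5,9) (6.5,0) (14,11.5) (15.5,14.5) (20,27.5) (20,38.5) (8,38)
edge 0: (5,9)→(6.5,0)  cross = 5·0 − 6.5·9 = -58.5000; (r_i+r_j)·cross = 11.5·-58.5000 = -672.7500
edge 1: (6.5,0)→(14,11.5)  cross = 6.5·11.5 − 14·0 = 74.7500; (r_i+r_j)·cross = 20.5·74.7500 = 1532.3750
edge 2: (14,11.5)→(15.5,14.5)  cross = 14·14.5 − 15.5·11.5 = 24.7500; (r_i+r_j)·cross = 29.5·24.7500 = 730.1250
edge 3: (15.5,14.5)→(20,27.5)  cross = 15.5·27.5 − 20·14.5 = 136.2500; (r_i+r_j)·cross = 35.5·136.2500 = 4836.8750
edge 4: (20,27.5)→(20,38.5)  cross = 20·38.5 − 20·27.5 = 220.0000; (r_i+r_j)·cross = 40·220.0000 = 8800.0000
edge 5: (20,38.5)→(8,38)  cross = 20·38 − 8·38.5 = 452.0000; (r_i+r_j)·cross = 28·452.0000 = 12656.0000
edge 6: (8,38)→(5,9)  cross = 8·9 − 5·38 = -118.0000; (r_i+r_j)·cross = 13·-118.0000 = -1534.0000
Σcross = 731.2500 → A = |Σcross|/2 = 365.6250 mm²
Σ(r_i+r_j)·cross = 26348.6250 → first moment M = |Σ|/6 = 4391.4375
R_c = M/A = 4391.4375/365.6250 = 12.0108 mm
θ = 219° = 3.822271 rad
V = θ·R_c·A = 3.822271·12.0108·365.6250 = 16785.264 mm³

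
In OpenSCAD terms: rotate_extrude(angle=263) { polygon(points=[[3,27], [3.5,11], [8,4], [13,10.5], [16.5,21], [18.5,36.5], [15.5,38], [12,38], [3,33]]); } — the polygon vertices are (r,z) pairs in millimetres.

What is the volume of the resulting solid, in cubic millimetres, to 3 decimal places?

Profile (r,z), 9 vertices: (3,27) (3.5,11) (8,4) (13,10.5) (16.5,21) (18.5,36.5) (15.5,38) (12,38) (3,33)
edge 0: (3,27)→(3.5,11)  cross = 3·11 − 3.5·27 = -61.5000; (r_i+r_j)·cross = 6.5·-61.5000 = -399.7500
edge 1: (3.5,11)→(8,4)  cross = 3.5·4 − 8·11 = -74.0000; (r_i+r_j)·cross = 11.5·-74.0000 = -851.0000
edge 2: (8,4)→(13,10.5)  cross = 8·10.5 − 13·4 = 32.0000; (r_i+r_j)·cross = 21·32.0000 = 672.0000
edge 3: (13,10.5)→(16.5,21)  cross = 13·21 − 16.5·10.5 = 99.7500; (r_i+r_j)·cross = 29.5·99.7500 = 2942.6250
edge 4: (16.5,21)→(18.5,36.5)  cross = 16.5·36.5 − 18.5·21 = 213.7500; (r_i+r_j)·cross = 35·213.7500 = 7481.2500
edge 5: (18.5,36.5)→(15.5,38)  cross = 18.5·38 − 15.5·36.5 = 137.2500; (r_i+r_j)·cross = 34·137.2500 = 4666.5000
edge 6: (15.5,38)→(12,38)  cross = 15.5·38 − 12·38 = 133.0000; (r_i+r_j)·cross = 27.5·133.0000 = 3657.5000
edge 7: (12,38)→(3,33)  cross = 12·33 − 3·38 = 282.0000; (r_i+r_j)·cross = 15·282.0000 = 4230.0000
edge 8: (3,33)→(3,27)  cross = 3·27 − 3·33 = -18.0000; (r_i+r_j)·cross = 6·-18.0000 = -108.0000
Σcross = 744.2500 → A = |Σcross|/2 = 372.1250 mm²
Σ(r_i+r_j)·cross = 22291.1250 → first moment M = |Σ|/6 = 3715.1875
R_c = M/A = 3715.1875/372.1250 = 9.9837 mm
θ = 263° = 4.590216 rad
V = θ·R_c·A = 4.590216·9.9837·372.1250 = 17053.513 mm³

Volume = 17053.513 mm³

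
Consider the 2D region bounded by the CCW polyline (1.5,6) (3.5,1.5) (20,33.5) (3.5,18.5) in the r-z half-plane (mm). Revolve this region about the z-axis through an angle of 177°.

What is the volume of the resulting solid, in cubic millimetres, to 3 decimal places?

Profile (r,z), 4 vertices: (1.5,6) (3.5,1.5) (20,33.5) (3.5,18.5)
edge 0: (1.5,6)→(3.5,1.5)  cross = 1.5·1.5 − 3.5·6 = -18.7500; (r_i+r_j)·cross = 5·-18.7500 = -93.7500
edge 1: (3.5,1.5)→(20,33.5)  cross = 3.5·33.5 − 20·1.5 = 87.2500; (r_i+r_j)·cross = 23.5·87.2500 = 2050.3750
edge 2: (20,33.5)→(3.5,18.5)  cross = 20·18.5 − 3.5·33.5 = 252.7500; (r_i+r_j)·cross = 23.5·252.7500 = 5939.6250
edge 3: (3.5,18.5)→(1.5,6)  cross = 3.5·6 − 1.5·18.5 = -6.7500; (r_i+r_j)·cross = 5·-6.7500 = -33.7500
Σcross = 314.5000 → A = |Σcross|/2 = 157.2500 mm²
Σ(r_i+r_j)·cross = 7862.5000 → first moment M = |Σ|/6 = 1310.4167
R_c = M/A = 1310.4167/157.2500 = 8.3333 mm
θ = 177° = 3.089233 rad
V = θ·R_c·A = 3.089233·8.3333·157.2500 = 4048.182 mm³

Volume = 4048.182 mm³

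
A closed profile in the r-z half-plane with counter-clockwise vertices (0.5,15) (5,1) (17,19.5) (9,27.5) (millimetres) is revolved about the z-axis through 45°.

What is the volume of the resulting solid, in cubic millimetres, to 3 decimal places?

Profile (r,z), 4 vertices: (0.5,15) (5,1) (17,19.5) (9,27.5)
edge 0: (0.5,15)→(5,1)  cross = 0.5·1 − 5·15 = -74.5000; (r_i+r_j)·cross = 5.5·-74.5000 = -409.7500
edge 1: (5,1)→(17,19.5)  cross = 5·19.5 − 17·1 = 80.5000; (r_i+r_j)·cross = 22·80.5000 = 1771.0000
edge 2: (17,19.5)→(9,27.5)  cross = 17·27.5 − 9·19.5 = 292.0000; (r_i+r_j)·cross = 26·292.0000 = 7592.0000
edge 3: (9,27.5)→(0.5,15)  cross = 9·15 − 0.5·27.5 = 121.2500; (r_i+r_j)·cross = 9.5·121.2500 = 1151.8750
Σcross = 419.2500 → A = |Σcross|/2 = 209.6250 mm²
Σ(r_i+r_j)·cross = 10105.1250 → first moment M = |Σ|/6 = 1684.1875
R_c = M/A = 1684.1875/209.6250 = 8.0343 mm
θ = 45° = 0.785398 rad
V = θ·R_c·A = 0.785398·8.0343·209.6250 = 1322.758 mm³

Volume = 1322.758 mm³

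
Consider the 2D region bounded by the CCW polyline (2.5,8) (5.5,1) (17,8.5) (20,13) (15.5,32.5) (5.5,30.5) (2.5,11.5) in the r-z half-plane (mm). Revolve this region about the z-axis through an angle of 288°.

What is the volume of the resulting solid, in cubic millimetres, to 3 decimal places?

Volume = 20250.602 mm³

Profile (r,z), 7 vertices: (2.5,8) (5.5,1) (17,8.5) (20,13) (15.5,32.5) (5.5,30.5) (2.5,11.5)
edge 0: (2.5,8)→(5.5,1)  cross = 2.5·1 − 5.5·8 = -41.5000; (r_i+r_j)·cross = 8·-41.5000 = -332.0000
edge 1: (5.5,1)→(17,8.5)  cross = 5.5·8.5 − 17·1 = 29.7500; (r_i+r_j)·cross = 22.5·29.7500 = 669.3750
edge 2: (17,8.5)→(20,13)  cross = 17·13 − 20·8.5 = 51.0000; (r_i+r_j)·cross = 37·51.0000 = 1887.0000
edge 3: (20,13)→(15.5,32.5)  cross = 20·32.5 − 15.5·13 = 448.5000; (r_i+r_j)·cross = 35.5·448.5000 = 15921.7500
edge 4: (15.5,32.5)→(5.5,30.5)  cross = 15.5·30.5 − 5.5·32.5 = 294.0000; (r_i+r_j)·cross = 21·294.0000 = 6174.0000
edge 5: (5.5,30.5)→(2.5,11.5)  cross = 5.5·11.5 − 2.5·30.5 = -13.0000; (r_i+r_j)·cross = 8·-13.0000 = -104.0000
edge 6: (2.5,11.5)→(2.5,8)  cross = 2.5·8 − 2.5·11.5 = -8.7500; (r_i+r_j)·cross = 5·-8.7500 = -43.7500
Σcross = 760.0000 → A = |Σcross|/2 = 380.0000 mm²
Σ(r_i+r_j)·cross = 24172.3750 → first moment M = |Σ|/6 = 4028.7292
R_c = M/A = 4028.7292/380.0000 = 10.6019 mm
θ = 288° = 5.026548 rad
V = θ·R_c·A = 5.026548·10.6019·380.0000 = 20250.602 mm³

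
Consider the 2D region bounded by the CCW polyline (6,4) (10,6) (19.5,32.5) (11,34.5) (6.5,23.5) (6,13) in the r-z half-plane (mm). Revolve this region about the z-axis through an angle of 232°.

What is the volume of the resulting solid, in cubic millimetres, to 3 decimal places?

Volume = 10077.188 mm³

Profile (r,z), 6 vertices: (6,4) (10,6) (19.5,32.5) (11,34.5) (6.5,23.5) (6,13)
edge 0: (6,4)→(10,6)  cross = 6·6 − 10·4 = -4.0000; (r_i+r_j)·cross = 16·-4.0000 = -64.0000
edge 1: (10,6)→(19.5,32.5)  cross = 10·32.5 − 19.5·6 = 208.0000; (r_i+r_j)·cross = 29.5·208.0000 = 6136.0000
edge 2: (19.5,32.5)→(11,34.5)  cross = 19.5·34.5 − 11·32.5 = 315.2500; (r_i+r_j)·cross = 30.5·315.2500 = 9615.1250
edge 3: (11,34.5)→(6.5,23.5)  cross = 11·23.5 − 6.5·34.5 = 34.2500; (r_i+r_j)·cross = 17.5·34.2500 = 599.3750
edge 4: (6.5,23.5)→(6,13)  cross = 6.5·13 − 6·23.5 = -56.5000; (r_i+r_j)·cross = 12.5·-56.5000 = -706.2500
edge 5: (6,13)→(6,4)  cross = 6·4 − 6·13 = -54.0000; (r_i+r_j)·cross = 12·-54.0000 = -648.0000
Σcross = 443.0000 → A = |Σcross|/2 = 221.5000 mm²
Σ(r_i+r_j)·cross = 14932.2500 → first moment M = |Σ|/6 = 2488.7083
R_c = M/A = 2488.7083/221.5000 = 11.2357 mm
θ = 232° = 4.049164 rad
V = θ·R_c·A = 4.049164·11.2357·221.5000 = 10077.188 mm³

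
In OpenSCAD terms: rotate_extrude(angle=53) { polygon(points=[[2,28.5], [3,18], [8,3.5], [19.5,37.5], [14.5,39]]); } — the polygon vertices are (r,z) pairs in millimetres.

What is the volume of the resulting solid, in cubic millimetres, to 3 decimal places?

Profile (r,z), 5 vertices: (2,28.5) (3,18) (8,3.5) (19.5,37.5) (14.5,39)
edge 0: (2,28.5)→(3,18)  cross = 2·18 − 3·28.5 = -49.5000; (r_i+r_j)·cross = 5·-49.5000 = -247.5000
edge 1: (3,18)→(8,3.5)  cross = 3·3.5 − 8·18 = -133.5000; (r_i+r_j)·cross = 11·-133.5000 = -1468.5000
edge 2: (8,3.5)→(19.5,37.5)  cross = 8·37.5 − 19.5·3.5 = 231.7500; (r_i+r_j)·cross = 27.5·231.7500 = 6373.1250
edge 3: (19.5,37.5)→(14.5,39)  cross = 19.5·39 − 14.5·37.5 = 216.7500; (r_i+r_j)·cross = 34·216.7500 = 7369.5000
edge 4: (14.5,39)→(2,28.5)  cross = 14.5·28.5 − 2·39 = 335.2500; (r_i+r_j)·cross = 16.5·335.2500 = 5531.6250
Σcross = 600.7500 → A = |Σcross|/2 = 300.3750 mm²
Σ(r_i+r_j)·cross = 17558.2500 → first moment M = |Σ|/6 = 2926.3750
R_c = M/A = 2926.3750/300.3750 = 9.7424 mm
θ = 53° = 0.925025 rad
V = θ·R_c·A = 0.925025·9.7424·300.3750 = 2706.969 mm³

Volume = 2706.969 mm³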